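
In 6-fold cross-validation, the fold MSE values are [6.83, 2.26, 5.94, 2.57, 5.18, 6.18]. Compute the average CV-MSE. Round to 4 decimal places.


Sum of fold MSEs = 28.9600.
Average = 28.9600 / 6 = 4.8267.

4.8267


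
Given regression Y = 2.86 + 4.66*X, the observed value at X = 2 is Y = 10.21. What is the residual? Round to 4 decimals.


Predicted = 2.86 + 4.66 * 2 = 12.1800.
Residual = 10.21 - 12.1800 = -1.9700.

-1.9700


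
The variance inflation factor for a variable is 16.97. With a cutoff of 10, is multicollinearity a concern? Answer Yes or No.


Compare VIF = 16.97 to the threshold of 10.
16.97 >= 10, so the answer is Yes.

Yes


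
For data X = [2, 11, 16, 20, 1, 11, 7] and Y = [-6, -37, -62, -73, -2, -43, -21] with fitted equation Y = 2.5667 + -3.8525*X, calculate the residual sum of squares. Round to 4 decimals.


For each point, residual = actual - predicted.
Residuals: [-0.8617, 2.8108, -2.9267, 1.4833, -0.7142, -3.1892, 3.4008].
Sum of squared residuals = 41.6554.

41.6554


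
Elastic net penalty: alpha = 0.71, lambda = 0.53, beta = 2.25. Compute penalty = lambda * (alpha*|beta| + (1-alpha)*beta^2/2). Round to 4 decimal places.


L1 component = 0.71 * |2.25| = 1.5975.
L2 component = 0.29 * 2.25^2 / 2 = 0.7341.
Penalty = 0.53 * (1.5975 + 0.7341) = 0.53 * 2.3316 = 1.2357.

1.2357


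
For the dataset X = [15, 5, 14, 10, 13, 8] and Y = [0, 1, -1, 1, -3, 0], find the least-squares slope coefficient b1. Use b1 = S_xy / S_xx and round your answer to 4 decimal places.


Calculate xbar = 10.8333, ybar = -0.3333.
S_xx = 74.8333, S_xy = -16.3333.
Using b1 = S_xy / S_xx = -16.3333 / 74.8333, we get b1 = -0.2183.

-0.2183


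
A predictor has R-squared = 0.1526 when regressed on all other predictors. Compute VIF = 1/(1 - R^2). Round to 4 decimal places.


Using VIF = 1/(1 - R^2_j):
1 - 0.1526 = 0.8474.
VIF = 1.1801.

1.1801


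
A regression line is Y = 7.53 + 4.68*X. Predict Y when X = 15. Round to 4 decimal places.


Substitute X = 15 into the equation:
Y = 7.53 + 4.68 * 15 = 7.53 + 70.2000 = 77.7300.

77.7300


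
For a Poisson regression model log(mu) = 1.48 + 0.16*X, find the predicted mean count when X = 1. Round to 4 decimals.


Compute eta = 1.48 + 0.16 * 1 = 1.6400.
Apply inverse link: mu = e^1.6400 = 5.1552.

5.1552


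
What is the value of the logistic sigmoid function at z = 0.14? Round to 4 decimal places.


exp(-0.1400) = 0.8694.
1 + exp(-z) = 1.8694.
sigmoid = 1/1.8694 = 0.5349.

0.5349


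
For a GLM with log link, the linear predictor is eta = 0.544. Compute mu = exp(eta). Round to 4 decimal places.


Apply the inverse link:
mu = e^0.544 = 1.7229.

1.7229


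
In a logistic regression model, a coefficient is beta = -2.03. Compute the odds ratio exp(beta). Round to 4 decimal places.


The odds ratio is computed as:
OR = e^(-2.03) = 0.1313.

0.1313


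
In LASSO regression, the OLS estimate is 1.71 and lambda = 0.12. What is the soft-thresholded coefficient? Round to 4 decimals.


Absolute value: |1.71| = 1.71.
Compare to lambda = 0.12.
Since |beta| > lambda, coefficient = sign(beta)*(|beta| - lambda) = 1.5900.

1.5900


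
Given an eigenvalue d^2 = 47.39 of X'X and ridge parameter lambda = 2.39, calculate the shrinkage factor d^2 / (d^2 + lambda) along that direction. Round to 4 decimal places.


d^2 + lambda = 47.39 + 2.39 = 49.7800.
Shrinkage factor = 47.39/49.7800 = 0.9520.

0.9520


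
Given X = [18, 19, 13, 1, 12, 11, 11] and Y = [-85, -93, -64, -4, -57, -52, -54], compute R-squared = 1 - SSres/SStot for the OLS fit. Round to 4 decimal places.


Fit the OLS line: b0 = 0.6744, b1 = -4.8673.
SSres = 9.7510.
SStot = 4957.7143.
R^2 = 1 - 9.7510/4957.7143 = 0.9980.

0.9980


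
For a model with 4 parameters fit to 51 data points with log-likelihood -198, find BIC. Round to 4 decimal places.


ln(51) = 3.931826.
k * ln(n) = 4 * 3.931826 = 15.727304.
-2L = 396.
BIC = 15.727304 + 396 = 411.727304, which rounds to 411.7273.

411.7273


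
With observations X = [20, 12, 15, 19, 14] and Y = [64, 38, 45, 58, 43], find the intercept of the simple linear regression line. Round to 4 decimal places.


Compute b1 = 3.1957 from the OLS formula.
With xbar = 16.0000 and ybar = 49.6000, the intercept is:
b0 = 49.6000 - 3.1957 * 16.0000 = -1.5304.

-1.5304


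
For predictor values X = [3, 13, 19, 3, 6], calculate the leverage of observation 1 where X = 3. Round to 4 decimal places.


n = 5, xbar = 8.8000.
SXX = sum((xi - xbar)^2) = 196.8000.
h = 1/5 + (3 - 8.8000)^2 / 196.8000 = 0.3709.

0.3709


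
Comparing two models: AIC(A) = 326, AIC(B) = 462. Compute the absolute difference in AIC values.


|AIC_A - AIC_B| = |326 - 462| = 136.
Model A is preferred (lower AIC).

136


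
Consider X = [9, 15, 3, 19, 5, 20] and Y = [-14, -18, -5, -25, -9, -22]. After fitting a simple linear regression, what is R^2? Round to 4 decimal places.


The fitted line is Y = -3.2281 + -1.0371*X.
SSres = 12.9751, SStot = 293.5000.
R^2 = 1 - SSres/SStot = 0.9558.

0.9558


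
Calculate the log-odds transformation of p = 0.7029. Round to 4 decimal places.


Compute the odds: 0.7029/0.2971 = 2.3659.
Take the natural log: ln(2.3659) = 0.8611.

0.8611


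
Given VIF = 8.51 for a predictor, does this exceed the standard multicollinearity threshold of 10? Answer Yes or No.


Check: VIF = 8.51 vs threshold = 10.
Since 8.51 < 10, the answer is No.

No


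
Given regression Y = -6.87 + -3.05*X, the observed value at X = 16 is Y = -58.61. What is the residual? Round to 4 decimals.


Predicted = -6.87 + -3.05 * 16 = -55.6700.
Residual = -58.61 - -55.6700 = -2.9400.

-2.9400


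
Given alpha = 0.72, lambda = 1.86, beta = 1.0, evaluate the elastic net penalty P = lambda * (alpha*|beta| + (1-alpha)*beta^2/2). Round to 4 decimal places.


Compute:
L1 = 0.72 * 1.0 = 0.7200.
L2 = 0.28 * 1.0^2 / 2 = 0.1400.
Penalty = 1.86 * (0.7200 + 0.1400) = 1.5996.

1.5996


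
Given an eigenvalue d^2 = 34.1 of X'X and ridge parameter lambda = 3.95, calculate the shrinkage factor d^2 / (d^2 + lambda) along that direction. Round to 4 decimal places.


Denominator = d^2 + lambda = 34.1 + 3.95 = 38.0500.
Shrinkage = 34.1 / 38.0500 = 0.8962.

0.8962


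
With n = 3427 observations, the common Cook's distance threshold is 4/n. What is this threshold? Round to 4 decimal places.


Using the rule of thumb:
Threshold = 4 / 3427 = 0.0012.

0.0012


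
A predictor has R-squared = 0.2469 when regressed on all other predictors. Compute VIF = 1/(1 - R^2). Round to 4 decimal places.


VIF = 1 / (1 - 0.2469).
= 1 / 0.7531 = 1.3278.

1.3278


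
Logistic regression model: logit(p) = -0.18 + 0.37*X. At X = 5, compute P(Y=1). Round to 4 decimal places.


z = -0.18 + 0.37 * 5 = 1.6700.
Sigmoid: P = 1 / (1 + exp(-1.6700)) = 0.8416.

0.8416


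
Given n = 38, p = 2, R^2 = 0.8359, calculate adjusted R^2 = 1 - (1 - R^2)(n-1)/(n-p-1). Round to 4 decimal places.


Using the formula:
(1 - 0.8359) = 0.1641.
Multiply by 37/35: 0.1641 * 37 = 6.0717, then 6.0717 / 35 = 0.1735.
Adj R^2 = 1 - 0.1735 = 0.8265.

0.8265


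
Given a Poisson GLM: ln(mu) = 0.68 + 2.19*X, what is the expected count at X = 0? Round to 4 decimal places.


Linear predictor: eta = 0.68 + (2.19)(0) = 0.6800.
Expected count: mu = exp(0.6800) = 1.9739.

1.9739


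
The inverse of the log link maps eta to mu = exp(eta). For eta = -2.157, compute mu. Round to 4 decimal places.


The inverse log link gives:
mu = exp(-2.157) = 0.1157.

0.1157


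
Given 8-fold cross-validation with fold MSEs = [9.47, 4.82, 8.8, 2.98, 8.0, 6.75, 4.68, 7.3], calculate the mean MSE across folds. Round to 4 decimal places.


Total MSE across folds = 52.8000.
CV-MSE = 52.8000/8 = 6.6000.

6.6000


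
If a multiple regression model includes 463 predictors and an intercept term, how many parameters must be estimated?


Total coefficients = number of predictors + 1 (for the intercept).
= 463 + 1 = 464.

464


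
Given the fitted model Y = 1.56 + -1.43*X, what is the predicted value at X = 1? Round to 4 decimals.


Plug X = 1 into Y = 1.56 + -1.43*X:
Y = 1.56 + -1.4300 = 0.1300.

0.1300


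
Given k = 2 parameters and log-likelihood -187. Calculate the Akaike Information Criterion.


AIC = 2k - 2*loglik = 2(2) - 2(-187).
= 4 + 374 = 378.

378


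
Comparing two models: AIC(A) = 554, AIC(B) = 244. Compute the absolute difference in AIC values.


Absolute difference = |554 - 244| = 310.
The model with lower AIC (B) is preferred.

310


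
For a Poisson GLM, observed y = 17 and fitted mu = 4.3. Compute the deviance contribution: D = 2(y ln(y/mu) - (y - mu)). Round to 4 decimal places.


Compute y*ln(y/mu) = 17*ln(17/4.3) = 17*1.374598 = 23.368166.
y - mu = 12.7.
D = 2*(23.368166 - (12.7)) = 21.336332, which rounds to 21.3363.

21.3363


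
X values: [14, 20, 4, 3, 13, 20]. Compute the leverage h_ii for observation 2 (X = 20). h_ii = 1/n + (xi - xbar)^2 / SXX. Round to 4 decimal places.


Compute xbar = 12.3333 with n = 6 observations.
SXX = 277.3333.
Leverage = 1/6 + (20 - 12.3333)^2/277.3333 = 0.3786.

0.3786


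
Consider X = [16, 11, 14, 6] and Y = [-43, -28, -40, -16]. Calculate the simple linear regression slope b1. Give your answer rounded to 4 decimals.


Calculate xbar = 11.7500, ybar = -31.7500.
S_xx = 56.7500, S_xy = -159.7500.
Using b1 = S_xy / S_xx = -159.7500 / 56.7500, we get b1 = -2.8150.

-2.8150


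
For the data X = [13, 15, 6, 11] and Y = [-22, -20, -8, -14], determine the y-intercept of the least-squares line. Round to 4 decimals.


First find the slope: b1 = -1.5196.
Means: xbar = 11.2500, ybar = -16.0000.
b0 = ybar - b1 * xbar = -16.0000 - -1.5196 * 11.2500 = 1.0950.

1.0950


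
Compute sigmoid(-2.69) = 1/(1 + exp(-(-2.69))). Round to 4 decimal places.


exp(2.6900) = 14.7317.
1 + exp(-z) = 15.7317.
sigmoid = 1/15.7317 = 0.0636.

0.0636


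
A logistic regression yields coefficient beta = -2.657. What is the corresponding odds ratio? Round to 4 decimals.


The odds ratio is computed as:
OR = e^(-2.657) = 0.0702.

0.0702


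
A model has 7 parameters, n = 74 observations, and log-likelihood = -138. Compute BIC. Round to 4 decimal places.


ln(74) = 4.304065.
k * ln(n) = 7 * 4.304065 = 30.128455.
-2L = 276.
BIC = 30.128455 + 276 = 306.128455, which rounds to 306.1285.

306.1285


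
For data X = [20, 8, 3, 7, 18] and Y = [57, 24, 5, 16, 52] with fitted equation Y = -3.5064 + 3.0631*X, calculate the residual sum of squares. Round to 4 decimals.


Predicted values from Y = -3.5064 + 3.0631*X.
Residuals: [-0.7556, 3.0016, -0.6829, -1.9353, 0.3706].
SSres = 13.9296.

13.9296


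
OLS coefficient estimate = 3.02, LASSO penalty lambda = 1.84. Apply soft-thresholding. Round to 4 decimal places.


Check: |3.02| = 3.02 vs lambda = 1.84.
Since |beta| > lambda, coefficient = sign(beta)*(|beta| - lambda) = 1.1800.
Soft-thresholded coefficient = 1.1800.

1.1800


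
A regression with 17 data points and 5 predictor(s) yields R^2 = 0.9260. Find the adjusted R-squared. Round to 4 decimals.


Plug in: Adj R^2 = 1 - (1 - 0.9260) * 16/11.
= 1 - 0.0740 * 16/11
= 1 - 1.1840 / 11
= 1 - 0.1076 = 0.8924.

0.8924


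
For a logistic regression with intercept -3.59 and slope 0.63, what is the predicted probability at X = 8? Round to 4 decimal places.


Compute z = -3.59 + (0.63)(8) = 1.4500.
exp(-z) = 0.2346.
P = 1/(1 + 0.2346) = 0.8100.

0.8100


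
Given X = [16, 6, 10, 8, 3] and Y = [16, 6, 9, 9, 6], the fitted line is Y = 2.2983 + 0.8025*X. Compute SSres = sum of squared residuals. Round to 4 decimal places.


Predicted values from Y = 2.2983 + 0.8025*X.
Residuals: [0.8617, -1.1133, -1.3233, 0.2817, 1.2942].
SSres = 5.4874.

5.4874


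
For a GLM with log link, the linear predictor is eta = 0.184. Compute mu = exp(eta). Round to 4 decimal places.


mu = exp(eta) = exp(0.184).
= 1.2020.

1.2020


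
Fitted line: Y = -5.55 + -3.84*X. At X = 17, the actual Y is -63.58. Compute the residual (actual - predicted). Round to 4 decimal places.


Predicted = -5.55 + -3.84 * 17 = -70.8300.
Residual = -63.58 - -70.8300 = 7.2500.

7.2500


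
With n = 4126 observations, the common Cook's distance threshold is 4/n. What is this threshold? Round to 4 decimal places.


Using the rule of thumb:
Threshold = 4 / 4126 = 0.0010.

0.0010


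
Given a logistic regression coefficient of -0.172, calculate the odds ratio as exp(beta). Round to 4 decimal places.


Odds ratio = exp(beta) = exp(-0.172).
= 0.8420.

0.8420


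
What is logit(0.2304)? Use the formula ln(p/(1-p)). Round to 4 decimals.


1 - p = 0.7696.
p/(1-p) = 0.2994.
logit = ln(0.2994) = -1.2061.

-1.2061


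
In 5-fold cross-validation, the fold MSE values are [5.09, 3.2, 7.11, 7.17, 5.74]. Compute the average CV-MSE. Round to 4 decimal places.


Add all fold MSEs: 28.3100.
Divide by k = 5: 28.3100/5 = 5.6620.

5.6620


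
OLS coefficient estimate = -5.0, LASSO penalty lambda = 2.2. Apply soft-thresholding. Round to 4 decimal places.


Absolute value: |-5.0| = 5.0.
Compare to lambda = 2.2.
Since |beta| > lambda, coefficient = sign(beta)*(|beta| - lambda) = -2.8000.

-2.8000


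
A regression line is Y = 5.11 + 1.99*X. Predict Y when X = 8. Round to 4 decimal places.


Predicted value:
Y = 5.11 + (1.99)(8) = 5.11 + 15.9200 = 21.0300.

21.0300


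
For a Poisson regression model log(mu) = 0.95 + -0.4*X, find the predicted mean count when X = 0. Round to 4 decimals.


eta = 0.95 + -0.4 * 0 = 0.9500.
mu = exp(0.9500) = 2.5857.

2.5857


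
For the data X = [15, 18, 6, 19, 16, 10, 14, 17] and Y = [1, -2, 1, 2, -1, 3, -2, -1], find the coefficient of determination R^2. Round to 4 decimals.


The fitted line is Y = 2.5275 + -0.1671*X.
SSres = 21.1354, SStot = 24.8750.
R^2 = 1 - SSres/SStot = 0.1503.

0.1503


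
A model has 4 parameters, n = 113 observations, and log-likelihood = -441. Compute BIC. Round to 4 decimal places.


ln(113) = 4.727388.
k * ln(n) = 4 * 4.727388 = 18.909552.
-2L = 882.
BIC = 18.909552 + 882 = 900.909552, which rounds to 900.9096.

900.9096


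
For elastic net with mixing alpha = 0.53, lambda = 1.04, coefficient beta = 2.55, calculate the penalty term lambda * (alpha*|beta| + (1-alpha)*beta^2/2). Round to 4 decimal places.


alpha * |beta| = 0.53 * 2.55 = 1.3515.
(1-alpha) * beta^2/2 = 0.47 * 6.5025/2 = 1.5281.
Total = 1.04 * (1.3515 + 1.5281) = 2.9948.

2.9948


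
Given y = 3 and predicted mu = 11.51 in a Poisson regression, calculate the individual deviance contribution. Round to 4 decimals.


y/mu = 3/11.51 = 0.260643 (approx.), and ln(3/11.51) = -1.344604.
y * ln(y/mu) = 3 * -1.344604 = -4.033812.
y - mu = -8.51.
D = 2 * (-4.033812 - -8.51) = 8.952376, which rounds to 8.9524.

8.9524


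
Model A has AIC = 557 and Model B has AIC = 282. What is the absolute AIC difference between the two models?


Compute |557 - 282| = 275.
Model B has the smaller AIC.

275


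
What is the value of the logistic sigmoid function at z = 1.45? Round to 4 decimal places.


Compute exp(-1.4500) = 0.2346.
Sigmoid = 1 / (1 + 0.2346) = 1 / 1.2346 = 0.8100.

0.8100


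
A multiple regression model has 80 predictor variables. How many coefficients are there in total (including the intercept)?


Including the intercept, the model has 80 predictor coefficients + 1 intercept.
Total = 81.

81


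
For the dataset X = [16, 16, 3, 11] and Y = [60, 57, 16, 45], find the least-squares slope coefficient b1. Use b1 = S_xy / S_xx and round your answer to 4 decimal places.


The sample means are xbar = 11.5000 and ybar = 44.5000.
Compute S_xx = 113.0000 and S_xy = 368.0000.
Slope b1 = S_xy / S_xx = 368.0000 / 113.0000 = 3.2566.

3.2566


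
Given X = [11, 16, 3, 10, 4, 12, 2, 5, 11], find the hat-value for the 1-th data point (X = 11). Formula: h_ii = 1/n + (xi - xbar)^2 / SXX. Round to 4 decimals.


n = 9, xbar = 8.2222.
SXX = sum((xi - xbar)^2) = 187.5556.
h = 1/9 + (11 - 8.2222)^2 / 187.5556 = 0.1523.

0.1523


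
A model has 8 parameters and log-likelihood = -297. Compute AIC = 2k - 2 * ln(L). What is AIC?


AIC = 2*8 - 2*(-297).
= 16 + 594 = 610.

610


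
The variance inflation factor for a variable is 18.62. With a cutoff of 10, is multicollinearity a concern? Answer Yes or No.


Check: VIF = 18.62 vs threshold = 10.
Since 18.62 >= 10, the answer is Yes.

Yes


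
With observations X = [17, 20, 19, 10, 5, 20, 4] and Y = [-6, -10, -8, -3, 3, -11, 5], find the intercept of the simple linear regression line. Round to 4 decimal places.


Compute b1 = -0.8679 from the OLS formula.
With xbar = 13.5714 and ybar = -4.2857, the intercept is:
b0 = -4.2857 - -0.8679 * 13.5714 = 7.4929.

7.4929


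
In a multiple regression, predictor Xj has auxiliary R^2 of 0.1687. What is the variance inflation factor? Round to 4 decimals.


Denominator: 1 - 0.1687 = 0.8313.
VIF = 1 / 0.8313 = 1.2029.

1.2029


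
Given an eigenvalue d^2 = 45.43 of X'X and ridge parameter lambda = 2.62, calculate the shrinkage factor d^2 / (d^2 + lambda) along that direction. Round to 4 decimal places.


Compute the denominator: 45.43 + 2.62 = 48.0500.
Shrinkage factor = 45.43 / 48.0500 = 0.9455.

0.9455


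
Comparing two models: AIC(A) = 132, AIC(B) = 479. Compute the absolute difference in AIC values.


Compute |132 - 479| = 347.
Model A has the smaller AIC.

347


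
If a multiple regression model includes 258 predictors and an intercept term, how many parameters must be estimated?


Total coefficients = number of predictors + 1 (for the intercept).
= 258 + 1 = 259.

259


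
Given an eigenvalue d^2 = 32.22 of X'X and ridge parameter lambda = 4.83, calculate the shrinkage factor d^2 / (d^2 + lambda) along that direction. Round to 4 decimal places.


Compute the denominator: 32.22 + 4.83 = 37.0500.
Shrinkage factor = 32.22 / 37.0500 = 0.8696.

0.8696


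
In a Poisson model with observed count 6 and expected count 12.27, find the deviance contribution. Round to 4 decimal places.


Compute y*ln(y/mu) = 6*ln(6/12.27) = 6*-0.715398 = -4.292388.
y - mu = -6.27.
D = 2*(-4.292388 - (-6.27)) = 3.955224, which rounds to 3.9552.

3.9552


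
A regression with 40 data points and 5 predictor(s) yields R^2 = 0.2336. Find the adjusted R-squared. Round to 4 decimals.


Plug in: Adj R^2 = 1 - (1 - 0.2336) * 39/34.
= 1 - 0.7664 * 39/34
= 1 - 29.8896 / 34
= 1 - 0.8791 = 0.1209.

0.1209


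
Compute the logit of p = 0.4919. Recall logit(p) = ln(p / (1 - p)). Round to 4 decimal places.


Compute the odds: 0.4919/0.5081 = 0.9681.
Take the natural log: ln(0.9681) = -0.0324.

-0.0324


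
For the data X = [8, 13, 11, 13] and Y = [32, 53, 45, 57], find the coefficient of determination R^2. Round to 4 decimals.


After computing the OLS fit (b0=-5.1343, b1=4.6119):
SSres = 8.4776, SStot = 364.7500.
R^2 = 1 - 8.4776/364.7500 = 0.9768.

0.9768


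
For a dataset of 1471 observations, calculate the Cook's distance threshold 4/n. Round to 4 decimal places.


Cook's distance cutoff = 4/n = 4/1471.
= 0.0027.

0.0027


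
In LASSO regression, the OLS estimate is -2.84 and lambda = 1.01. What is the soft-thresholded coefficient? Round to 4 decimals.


|beta_OLS| = 2.84.
lambda = 1.01.
Since |beta| > lambda, coefficient = sign(beta)*(|beta| - lambda) = -1.8300.
Result = -1.8300.

-1.8300


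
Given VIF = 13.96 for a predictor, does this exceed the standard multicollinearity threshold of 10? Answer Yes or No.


Compare VIF = 13.96 to the threshold of 10.
13.96 >= 10, so the answer is Yes.

Yes


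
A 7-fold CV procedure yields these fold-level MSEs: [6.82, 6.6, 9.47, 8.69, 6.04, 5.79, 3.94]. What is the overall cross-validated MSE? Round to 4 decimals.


Total MSE across folds = 47.3500.
CV-MSE = 47.3500/7 = 6.7643.

6.7643


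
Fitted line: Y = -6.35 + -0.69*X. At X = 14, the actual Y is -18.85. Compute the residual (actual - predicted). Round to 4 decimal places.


Fitted value at X = 14 is yhat = -6.35 + -0.69*14 = -16.0100.
Residual = -18.85 - -16.0100 = -2.8400.

-2.8400


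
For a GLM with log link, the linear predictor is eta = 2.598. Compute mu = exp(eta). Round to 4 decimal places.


Apply the inverse link:
mu = e^2.598 = 13.4368.

13.4368


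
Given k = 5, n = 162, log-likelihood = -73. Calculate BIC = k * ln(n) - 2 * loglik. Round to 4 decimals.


k * ln(n) = 5 * ln(162) = 5 * 5.087596 = 25.437980.
-2 * loglik = -2 * (-73) = 146.
BIC = 25.437980 + 146 = 171.437980, which rounds to 171.4380.

171.4380


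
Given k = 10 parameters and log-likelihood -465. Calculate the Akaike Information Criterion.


Compute:
2k = 2*10 = 20.
-2*loglik = -2*(-465) = 930.
AIC = 20 + 930 = 950.

950


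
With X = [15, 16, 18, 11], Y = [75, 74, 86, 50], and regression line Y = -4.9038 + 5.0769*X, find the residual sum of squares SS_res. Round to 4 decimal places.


Predicted values from Y = -4.9038 + 5.0769*X.
Residuals: [3.7503, -2.3266, -0.4804, -0.9421].
SSres = 20.5962.

20.5962


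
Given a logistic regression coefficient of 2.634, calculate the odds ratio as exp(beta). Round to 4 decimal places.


The odds ratio is computed as:
OR = e^(2.634) = 13.9294.

13.9294


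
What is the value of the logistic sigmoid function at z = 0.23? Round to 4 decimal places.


Compute exp(-0.2300) = 0.7945.
Sigmoid = 1 / (1 + 0.7945) = 1 / 1.7945 = 0.5572.

0.5572


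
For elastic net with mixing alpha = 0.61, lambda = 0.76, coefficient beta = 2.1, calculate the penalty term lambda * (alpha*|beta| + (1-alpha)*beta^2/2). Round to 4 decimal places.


alpha * |beta| = 0.61 * 2.1 = 1.2810.
(1-alpha) * beta^2/2 = 0.39 * 4.4100/2 = 0.8600.
Total = 0.76 * (1.2810 + 0.8600) = 1.6271.

1.6271


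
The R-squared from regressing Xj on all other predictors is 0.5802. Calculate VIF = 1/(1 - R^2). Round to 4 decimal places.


Denominator: 1 - 0.5802 = 0.4198.
VIF = 1 / 0.4198 = 2.3821.

2.3821


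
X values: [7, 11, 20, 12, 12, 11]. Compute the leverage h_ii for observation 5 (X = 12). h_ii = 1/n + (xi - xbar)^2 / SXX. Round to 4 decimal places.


Compute xbar = 12.1667 with n = 6 observations.
SXX = 90.8333.
Leverage = 1/6 + (12 - 12.1667)^2/90.8333 = 0.1670.

0.1670


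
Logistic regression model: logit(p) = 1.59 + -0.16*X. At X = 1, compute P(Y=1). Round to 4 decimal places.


z = 1.59 + -0.16 * 1 = 1.4300.
Sigmoid: P = 1 / (1 + exp(-1.4300)) = 0.8069.

0.8069


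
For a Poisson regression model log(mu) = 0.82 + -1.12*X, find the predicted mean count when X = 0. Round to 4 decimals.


Linear predictor: eta = 0.82 + (-1.12)(0) = 0.8200.
Expected count: mu = exp(0.8200) = 2.2705.

2.2705


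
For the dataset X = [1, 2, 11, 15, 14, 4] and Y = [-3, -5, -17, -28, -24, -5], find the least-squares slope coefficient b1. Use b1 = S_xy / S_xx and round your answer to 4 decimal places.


The sample means are xbar = 7.8333 and ybar = -13.6667.
Compute S_xx = 194.8333 and S_xy = -333.6667.
Slope b1 = S_xy / S_xx = -333.6667 / 194.8333 = -1.7126.

-1.7126


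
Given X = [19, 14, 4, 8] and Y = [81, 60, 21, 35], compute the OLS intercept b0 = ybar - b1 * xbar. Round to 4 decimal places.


Compute b1 = 4.0287 from the OLS formula.
With xbar = 11.2500 and ybar = 49.2500, the intercept is:
b0 = 49.2500 - 4.0287 * 11.2500 = 3.9273.

3.9273


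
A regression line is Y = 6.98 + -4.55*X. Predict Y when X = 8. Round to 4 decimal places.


Predicted value:
Y = 6.98 + (-4.55)(8) = 6.98 + -36.4000 = -29.4200.

-29.4200


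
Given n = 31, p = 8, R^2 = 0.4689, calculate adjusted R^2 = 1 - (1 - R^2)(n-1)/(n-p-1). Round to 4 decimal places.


Adjusted R^2 = 1 - (1 - R^2) * (n-1)/(n-p-1).
(1 - R^2) = 0.5311.
(n-1)/(n-p-1) = 30/22.
(1 - R^2) * (n-1) = 0.5311 * 30 = 15.9330.
Divide by (n-p-1): 15.9330 / 22 = 0.7242.
Adj R^2 = 1 - 0.7242 = 0.2758.

0.2758


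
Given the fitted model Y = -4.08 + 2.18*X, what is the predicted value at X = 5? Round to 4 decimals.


Substitute X = 5 into the equation:
Y = -4.08 + 2.18 * 5 = -4.08 + 10.9000 = 6.8200.

6.8200


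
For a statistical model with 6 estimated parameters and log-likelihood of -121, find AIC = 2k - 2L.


Compute:
2k = 2*6 = 12.
-2*loglik = -2*(-121) = 242.
AIC = 12 + 242 = 254.

254


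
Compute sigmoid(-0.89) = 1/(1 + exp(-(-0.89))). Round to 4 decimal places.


First, exp(0.8900) = 2.4351.
Then sigma(z) = 1/(1 + 2.4351) = 0.2911.

0.2911


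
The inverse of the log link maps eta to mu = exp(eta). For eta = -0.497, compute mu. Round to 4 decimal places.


The inverse log link gives:
mu = exp(-0.497) = 0.6084.

0.6084


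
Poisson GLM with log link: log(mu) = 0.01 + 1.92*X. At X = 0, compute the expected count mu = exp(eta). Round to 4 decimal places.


eta = 0.01 + 1.92 * 0 = 0.0100.
mu = exp(0.0100) = 1.0101.

1.0101


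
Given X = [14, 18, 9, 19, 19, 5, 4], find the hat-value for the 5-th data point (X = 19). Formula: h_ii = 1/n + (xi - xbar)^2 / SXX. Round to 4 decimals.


Mean of X: xbar = 12.5714.
SXX = 257.7143.
For X = 19: h = 1/7 + (19 - 12.5714)^2/257.7143 = 0.3032.

0.3032


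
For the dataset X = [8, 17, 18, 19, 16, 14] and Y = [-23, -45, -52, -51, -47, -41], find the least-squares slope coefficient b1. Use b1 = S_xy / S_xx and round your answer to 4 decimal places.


Calculate xbar = 15.3333, ybar = -43.1667.
S_xx = 79.3333, S_xy = -208.6667.
Using b1 = S_xy / S_xx = -208.6667 / 79.3333, we get b1 = -2.6303.

-2.6303


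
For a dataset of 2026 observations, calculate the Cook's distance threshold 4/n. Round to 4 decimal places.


Cook's distance cutoff = 4/n = 4/2026.
= 0.0020.

0.0020


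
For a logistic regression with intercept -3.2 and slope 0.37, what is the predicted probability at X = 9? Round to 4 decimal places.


Compute z = -3.2 + (0.37)(9) = 0.1300.
exp(-z) = 0.8781.
P = 1/(1 + 0.8781) = 0.5325.

0.5325


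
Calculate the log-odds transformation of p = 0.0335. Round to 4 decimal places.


The odds are p/(1-p) = 0.0335 / 0.9665 = 0.0347.
logit(p) = ln(0.0347) = -3.3621.

-3.3621


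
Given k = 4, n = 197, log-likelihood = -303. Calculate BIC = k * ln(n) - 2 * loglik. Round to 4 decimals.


Compute k*ln(n) = 4*ln(197) = 4*5.283204 = 21.132816.
Then -2*loglik = 606.
BIC = 21.132816 + 606 = 627.132816, which rounds to 627.1328.

627.1328


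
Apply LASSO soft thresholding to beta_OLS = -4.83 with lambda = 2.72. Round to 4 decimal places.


Absolute value: |-4.83| = 4.83.
Compare to lambda = 2.72.
Since |beta| > lambda, coefficient = sign(beta)*(|beta| - lambda) = -2.1100.

-2.1100


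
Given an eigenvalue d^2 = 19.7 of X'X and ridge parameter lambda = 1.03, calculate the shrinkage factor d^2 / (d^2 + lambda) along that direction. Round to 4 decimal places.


Denominator = d^2 + lambda = 19.7 + 1.03 = 20.7300.
Shrinkage = 19.7 / 20.7300 = 0.9503.

0.9503


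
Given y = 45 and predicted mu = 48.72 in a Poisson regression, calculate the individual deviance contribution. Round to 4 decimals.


Compute y*ln(y/mu) = 45*ln(45/48.72) = 45*-0.079427 = -3.574215.
y - mu = -3.72.
D = 2*(-3.574215 - (-3.72)) = 0.291570, which rounds to 0.2916.

0.2916


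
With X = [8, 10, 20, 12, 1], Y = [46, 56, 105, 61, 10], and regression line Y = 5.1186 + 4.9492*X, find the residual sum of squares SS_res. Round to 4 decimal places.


Compute predicted values, then residuals = yi - yhat_i.
Residuals: [1.2878, 1.3894, 0.8974, -3.5090, -0.0678].
SSres = sum(residual^2) = 16.7119.

16.7119


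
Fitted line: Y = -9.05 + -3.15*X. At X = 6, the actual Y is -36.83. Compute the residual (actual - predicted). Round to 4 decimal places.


Predicted = -9.05 + -3.15 * 6 = -27.9500.
Residual = -36.83 - -27.9500 = -8.8800.

-8.8800


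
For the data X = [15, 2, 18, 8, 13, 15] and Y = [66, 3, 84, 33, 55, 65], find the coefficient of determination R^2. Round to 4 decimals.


The fitted line is Y = -7.2546 + 4.9229*X.
SSres = 13.8185, SStot = 4154.0000.
R^2 = 1 - SSres/SStot = 0.9967.

0.9967


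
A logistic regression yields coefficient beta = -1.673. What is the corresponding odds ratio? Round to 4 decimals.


exp(-1.673) = 0.1877.
So the odds ratio is 0.1877.

0.1877


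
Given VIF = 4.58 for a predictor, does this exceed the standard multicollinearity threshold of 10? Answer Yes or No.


Check: VIF = 4.58 vs threshold = 10.
Since 4.58 < 10, the answer is No.

No


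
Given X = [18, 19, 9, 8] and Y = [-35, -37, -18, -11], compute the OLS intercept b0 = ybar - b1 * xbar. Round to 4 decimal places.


First find the slope: b1 = -2.1733.
Means: xbar = 13.5000, ybar = -25.2500.
b0 = ybar - b1 * xbar = -25.2500 - -2.1733 * 13.5000 = 4.0891.

4.0891


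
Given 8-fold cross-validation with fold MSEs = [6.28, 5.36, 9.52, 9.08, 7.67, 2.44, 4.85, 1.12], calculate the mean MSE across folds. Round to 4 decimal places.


Total MSE across folds = 46.3200.
CV-MSE = 46.3200/8 = 5.7900.

5.7900


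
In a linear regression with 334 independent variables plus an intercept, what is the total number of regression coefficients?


Each predictor gets one coefficient, plus one intercept.
Total parameters = 334 + 1 = 335.

335


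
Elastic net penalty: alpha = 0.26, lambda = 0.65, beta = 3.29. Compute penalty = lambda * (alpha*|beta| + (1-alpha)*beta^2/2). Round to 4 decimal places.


L1 component = 0.26 * |3.29| = 0.8554.
L2 component = 0.74 * 3.29^2 / 2 = 4.0049.
Penalty = 0.65 * (0.8554 + 4.0049) = 0.65 * 4.8603 = 3.1592.

3.1592


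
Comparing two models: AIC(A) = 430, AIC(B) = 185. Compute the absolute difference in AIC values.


Compute |430 - 185| = 245.
Model B has the smaller AIC.

245


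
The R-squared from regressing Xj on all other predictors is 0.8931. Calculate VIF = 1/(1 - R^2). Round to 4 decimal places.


Denominator: 1 - 0.8931 = 0.1069.
VIF = 1 / 0.1069 = 9.3545.

9.3545


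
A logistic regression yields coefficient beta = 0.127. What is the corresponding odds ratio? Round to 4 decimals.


The odds ratio is computed as:
OR = e^(0.127) = 1.1354.

1.1354


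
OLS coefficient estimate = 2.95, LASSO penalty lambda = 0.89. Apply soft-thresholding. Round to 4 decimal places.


Absolute value: |2.95| = 2.95.
Compare to lambda = 0.89.
Since |beta| > lambda, coefficient = sign(beta)*(|beta| - lambda) = 2.0600.

2.0600


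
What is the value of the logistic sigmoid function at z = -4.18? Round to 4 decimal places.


Compute exp(4.1800) = 65.3659.
Sigmoid = 1 / (1 + 65.3659) = 1 / 66.3659 = 0.0151.

0.0151


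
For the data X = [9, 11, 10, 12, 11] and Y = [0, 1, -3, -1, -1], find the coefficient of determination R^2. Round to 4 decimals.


After computing the OLS fit (b0=-1.6154, b1=0.0769):
SSres = 8.7692, SStot = 8.8000.
R^2 = 1 - 8.7692/8.8000 = 0.0035.

0.0035


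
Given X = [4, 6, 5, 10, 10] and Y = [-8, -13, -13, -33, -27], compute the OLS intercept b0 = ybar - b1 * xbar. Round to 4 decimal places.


Compute b1 = -3.6563 from the OLS formula.
With xbar = 7.0000 and ybar = -18.8000, the intercept is:
b0 = -18.8000 - -3.6563 * 7.0000 = 6.7938.

6.7938


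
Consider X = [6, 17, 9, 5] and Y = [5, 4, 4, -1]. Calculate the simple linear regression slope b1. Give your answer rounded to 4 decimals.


The sample means are xbar = 9.2500 and ybar = 3.0000.
Compute S_xx = 88.7500 and S_xy = 18.0000.
Slope b1 = S_xy / S_xx = 18.0000 / 88.7500 = 0.2028.

0.2028


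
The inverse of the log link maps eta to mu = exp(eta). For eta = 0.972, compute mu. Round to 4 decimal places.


mu = exp(eta) = exp(0.972).
= 2.6432.

2.6432


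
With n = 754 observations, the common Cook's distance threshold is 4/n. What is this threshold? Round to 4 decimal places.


Using the rule of thumb:
Threshold = 4 / 754 = 0.0053.

0.0053


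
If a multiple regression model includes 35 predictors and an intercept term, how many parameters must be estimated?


Each predictor gets one coefficient, plus one intercept.
Total parameters = 35 + 1 = 36.

36


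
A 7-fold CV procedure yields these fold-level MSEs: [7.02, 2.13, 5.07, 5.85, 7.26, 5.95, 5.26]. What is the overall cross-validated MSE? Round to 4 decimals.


Sum of fold MSEs = 38.5400.
Average = 38.5400 / 7 = 5.5057.

5.5057


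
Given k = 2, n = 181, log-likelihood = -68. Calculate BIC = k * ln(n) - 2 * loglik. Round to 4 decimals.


k * ln(n) = 2 * ln(181) = 2 * 5.198497 = 10.396994.
-2 * loglik = -2 * (-68) = 136.
BIC = 10.396994 + 136 = 146.396994, which rounds to 146.3970.

146.3970


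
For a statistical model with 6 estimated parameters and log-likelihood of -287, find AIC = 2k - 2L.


Compute:
2k = 2*6 = 12.
-2*loglik = -2*(-287) = 574.
AIC = 12 + 574 = 586.

586


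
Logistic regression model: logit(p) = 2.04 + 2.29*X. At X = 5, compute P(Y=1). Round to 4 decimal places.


z = 2.04 + 2.29 * 5 = 13.4900.
Sigmoid: P = 1 / (1 + exp(-13.4900)) = 1.0000.

1.0000


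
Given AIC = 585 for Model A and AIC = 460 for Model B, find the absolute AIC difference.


|AIC_A - AIC_B| = |585 - 460| = 125.
Model B is preferred (lower AIC).

125


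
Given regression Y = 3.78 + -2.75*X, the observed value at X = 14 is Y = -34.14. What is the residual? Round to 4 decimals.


Predicted = 3.78 + -2.75 * 14 = -34.7200.
Residual = -34.14 - -34.7200 = 0.5800.

0.5800


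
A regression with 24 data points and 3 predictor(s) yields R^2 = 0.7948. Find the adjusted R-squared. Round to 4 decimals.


Using the formula:
(1 - 0.7948) = 0.2052.
Multiply by 23/20: 0.2052 * 23 = 4.7196, then 4.7196 / 20 = 0.2360.
Adj R^2 = 1 - 0.2360 = 0.7640.

0.7640


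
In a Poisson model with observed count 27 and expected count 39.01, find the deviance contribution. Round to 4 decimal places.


y/mu = 27/39.01 = 0.692130 (approx.), and ln(27/39.01) = -0.367981.
y * ln(y/mu) = 27 * -0.367981 = -9.935487.
y - mu = -12.01.
D = 2 * (-9.935487 - -12.01) = 4.149026, which rounds to 4.1490.

4.1490


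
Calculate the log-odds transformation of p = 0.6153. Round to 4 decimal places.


1 - p = 0.3847.
p/(1-p) = 1.5994.
logit = ln(1.5994) = 0.4696.

0.4696


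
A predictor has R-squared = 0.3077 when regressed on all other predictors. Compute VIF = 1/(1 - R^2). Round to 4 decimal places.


Denominator: 1 - 0.3077 = 0.6923.
VIF = 1 / 0.6923 = 1.4445.

1.4445


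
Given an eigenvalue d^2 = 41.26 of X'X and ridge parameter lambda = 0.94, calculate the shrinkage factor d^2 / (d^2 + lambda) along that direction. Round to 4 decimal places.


d^2 + lambda = 41.26 + 0.94 = 42.2000.
Shrinkage factor = 41.26/42.2000 = 0.9777.

0.9777


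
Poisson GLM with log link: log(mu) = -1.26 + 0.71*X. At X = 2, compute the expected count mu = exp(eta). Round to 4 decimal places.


eta = -1.26 + 0.71 * 2 = 0.1600.
mu = exp(0.1600) = 1.1735.

1.1735


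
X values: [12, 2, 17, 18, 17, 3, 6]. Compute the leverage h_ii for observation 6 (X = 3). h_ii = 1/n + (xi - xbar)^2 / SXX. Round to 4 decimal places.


n = 7, xbar = 10.7143.
SXX = sum((xi - xbar)^2) = 291.4286.
h = 1/7 + (3 - 10.7143)^2 / 291.4286 = 0.3471.

0.3471


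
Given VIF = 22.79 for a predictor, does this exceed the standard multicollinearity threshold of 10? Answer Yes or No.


Check: VIF = 22.79 vs threshold = 10.
Since 22.79 >= 10, the answer is Yes.

Yes


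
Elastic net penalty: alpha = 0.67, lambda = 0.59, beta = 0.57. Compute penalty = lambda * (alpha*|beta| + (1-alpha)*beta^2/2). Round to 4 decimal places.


alpha * |beta| = 0.67 * 0.57 = 0.3819.
(1-alpha) * beta^2/2 = 0.33 * 0.3249/2 = 0.0536.
Total = 0.59 * (0.3819 + 0.0536) = 0.2570.

0.2570


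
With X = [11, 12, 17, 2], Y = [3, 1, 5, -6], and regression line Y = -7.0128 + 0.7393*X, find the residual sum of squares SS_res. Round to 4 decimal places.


For each point, residual = actual - predicted.
Residuals: [1.8805, -0.8588, -0.5553, -0.4658].
Sum of squared residuals = 4.7991.

4.7991


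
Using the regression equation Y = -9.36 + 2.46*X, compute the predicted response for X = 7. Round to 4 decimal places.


Plug X = 7 into Y = -9.36 + 2.46*X:
Y = -9.36 + 17.2200 = 7.8600.

7.8600


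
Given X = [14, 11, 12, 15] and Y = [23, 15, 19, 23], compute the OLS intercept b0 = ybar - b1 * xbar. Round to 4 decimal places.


First find the slope: b1 = 2.0000.
Means: xbar = 13.0000, ybar = 20.0000.
b0 = ybar - b1 * xbar = 20.0000 - 2.0000 * 13.0000 = -6.0000.

-6.0000


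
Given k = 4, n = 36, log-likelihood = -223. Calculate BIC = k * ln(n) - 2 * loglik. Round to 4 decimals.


k * ln(n) = 4 * ln(36) = 4 * 3.583519 = 14.334076.
-2 * loglik = -2 * (-223) = 446.
BIC = 14.334076 + 446 = 460.334076, which rounds to 460.3341.

460.3341


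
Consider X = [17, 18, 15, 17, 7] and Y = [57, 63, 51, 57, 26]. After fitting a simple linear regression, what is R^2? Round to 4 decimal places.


Fit the OLS line: b0 = 3.2129, b1 = 3.2153.
SSres = 5.4530.
SStot = 840.8000.
R^2 = 1 - 5.4530/840.8000 = 0.9935.

0.9935


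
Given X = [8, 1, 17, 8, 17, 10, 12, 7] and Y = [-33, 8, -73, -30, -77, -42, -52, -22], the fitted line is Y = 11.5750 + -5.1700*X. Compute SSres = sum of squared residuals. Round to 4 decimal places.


For each point, residual = actual - predicted.
Residuals: [-3.2150, 1.5950, 3.3150, -0.2150, -0.6850, -1.8750, -1.5350, 2.6150].
Sum of squared residuals = 37.0950.

37.0950


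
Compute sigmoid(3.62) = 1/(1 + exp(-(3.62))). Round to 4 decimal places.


Compute exp(-3.6200) = 0.0268.
Sigmoid = 1 / (1 + 0.0268) = 1 / 1.0268 = 0.9739.

0.9739


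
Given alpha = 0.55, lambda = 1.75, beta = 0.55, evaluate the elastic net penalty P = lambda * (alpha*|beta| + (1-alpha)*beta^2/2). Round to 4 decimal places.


L1 component = 0.55 * |0.55| = 0.3025.
L2 component = 0.45 * 0.55^2 / 2 = 0.0681.
Penalty = 1.75 * (0.3025 + 0.0681) = 1.75 * 0.3706 = 0.6485.

0.6485


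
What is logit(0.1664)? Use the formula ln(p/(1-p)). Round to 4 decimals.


Compute the odds: 0.1664/0.8336 = 0.1996.
Take the natural log: ln(0.1996) = -1.6114.

-1.6114


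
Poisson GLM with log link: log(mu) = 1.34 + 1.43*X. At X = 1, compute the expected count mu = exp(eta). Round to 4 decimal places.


Linear predictor: eta = 1.34 + (1.43)(1) = 2.7700.
Expected count: mu = exp(2.7700) = 15.9586.

15.9586


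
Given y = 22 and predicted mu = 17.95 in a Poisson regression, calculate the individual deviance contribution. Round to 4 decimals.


Compute y*ln(y/mu) = 22*ln(22/17.95) = 22*0.203452 = 4.475944.
y - mu = 4.05.
D = 2*(4.475944 - (4.05)) = 0.851888, which rounds to 0.8519.

0.8519


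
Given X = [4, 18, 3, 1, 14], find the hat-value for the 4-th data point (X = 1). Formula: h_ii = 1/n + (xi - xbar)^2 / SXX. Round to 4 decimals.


Compute xbar = 8.0000 with n = 5 observations.
SXX = 226.0000.
Leverage = 1/5 + (1 - 8.0000)^2/226.0000 = 0.4168.

0.4168


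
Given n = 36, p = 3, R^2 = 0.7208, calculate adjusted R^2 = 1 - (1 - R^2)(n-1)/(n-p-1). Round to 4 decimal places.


Plug in: Adj R^2 = 1 - (1 - 0.7208) * 35/32.
= 1 - 0.2792 * 35/32
= 1 - 9.7720 / 32
= 1 - 0.3054 = 0.6946.

0.6946


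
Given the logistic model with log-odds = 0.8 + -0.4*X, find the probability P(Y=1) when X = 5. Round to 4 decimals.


z = 0.8 + -0.4 * 5 = -1.2000.
Sigmoid: P = 1 / (1 + exp(1.2000)) = 0.2315.

0.2315


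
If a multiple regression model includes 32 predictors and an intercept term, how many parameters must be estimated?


Total coefficients = number of predictors + 1 (for the intercept).
= 32 + 1 = 33.

33


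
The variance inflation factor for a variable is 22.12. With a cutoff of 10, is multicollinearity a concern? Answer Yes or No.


Compare VIF = 22.12 to the threshold of 10.
22.12 >= 10, so the answer is Yes.

Yes
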